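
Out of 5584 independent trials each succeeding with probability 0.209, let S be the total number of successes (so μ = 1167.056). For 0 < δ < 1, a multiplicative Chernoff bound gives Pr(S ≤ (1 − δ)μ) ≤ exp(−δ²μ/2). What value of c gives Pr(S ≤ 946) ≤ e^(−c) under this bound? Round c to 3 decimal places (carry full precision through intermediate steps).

Write 946 = (1 − δ)μ, so δ = 1 − 946/1167.056 = 0.1894134…
Then the exponent is δ²μ/2 = (μ − 946)²/(2μ) = 20.935480.

20.935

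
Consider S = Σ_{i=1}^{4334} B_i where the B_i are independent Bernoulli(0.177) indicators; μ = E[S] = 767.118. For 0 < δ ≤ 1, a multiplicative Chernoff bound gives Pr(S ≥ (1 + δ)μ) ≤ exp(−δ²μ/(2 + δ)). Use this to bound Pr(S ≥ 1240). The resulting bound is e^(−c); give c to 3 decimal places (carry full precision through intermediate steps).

111.412

Write 1240 = (1 + δ)μ, so δ = 1240/767.118 − 1 = 0.6164397…
Then the exponent is δ²μ/(2 + δ) = (1240 − μ)² / (μ·(2 + δ)) = 111.412177.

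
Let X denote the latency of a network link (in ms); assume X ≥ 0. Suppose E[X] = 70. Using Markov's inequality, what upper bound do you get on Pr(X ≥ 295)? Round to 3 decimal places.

0.237

Markov's inequality: for a non-negative random variable, Pr(X ≥ a) ≤ E[X]/a.
Here E[X] = 70 and a = 295, so the bound is 70/295 = 0.2373.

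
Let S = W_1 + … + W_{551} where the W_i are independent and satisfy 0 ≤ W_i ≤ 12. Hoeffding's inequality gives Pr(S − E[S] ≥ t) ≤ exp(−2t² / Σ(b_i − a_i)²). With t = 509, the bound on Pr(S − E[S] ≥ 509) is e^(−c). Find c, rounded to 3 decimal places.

Σ(b_i − a_i)² = 551·(12)² = 79344.
c = 2t²/79344 = 2·509²/79344 = 6.5306.

6.531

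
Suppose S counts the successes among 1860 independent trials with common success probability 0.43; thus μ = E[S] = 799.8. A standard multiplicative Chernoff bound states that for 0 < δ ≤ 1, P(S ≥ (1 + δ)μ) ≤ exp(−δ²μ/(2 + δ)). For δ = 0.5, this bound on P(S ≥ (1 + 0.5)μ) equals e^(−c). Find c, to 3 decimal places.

c = δ²μ/(2 + δ) = 0.5²·799.8/(2 + 0.5) = 79.9800.

79.980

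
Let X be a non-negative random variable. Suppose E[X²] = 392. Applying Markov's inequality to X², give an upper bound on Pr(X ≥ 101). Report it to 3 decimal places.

Since X ≥ 0, the event {X ≥ 101} is the same as {X² ≥ 10201}.
Markov's inequality applied to X² gives Pr(X² ≥ 10201) ≤ E[X²]/10201 = 392/10201 = 0.0384.

0.038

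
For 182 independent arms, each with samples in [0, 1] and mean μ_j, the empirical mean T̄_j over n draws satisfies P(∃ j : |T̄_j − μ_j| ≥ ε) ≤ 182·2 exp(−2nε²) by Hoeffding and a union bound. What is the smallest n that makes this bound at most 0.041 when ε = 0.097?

484

Need 2·182·exp(−2nε²) ≤ 0.041, i.e. exp(−2nε²) ≤ 0.041/364.
So 2nε² ≥ ln(364/0.041) = 9.091337.
Hence n ≥ 9.091337/(2·0.097²) = 483.119.
The smallest integer n is 484.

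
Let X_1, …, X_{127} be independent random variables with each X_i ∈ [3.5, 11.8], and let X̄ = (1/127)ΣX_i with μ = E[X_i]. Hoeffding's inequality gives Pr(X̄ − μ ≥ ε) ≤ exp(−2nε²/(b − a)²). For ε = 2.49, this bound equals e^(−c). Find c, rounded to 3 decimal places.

22.860

c = 2nε²/(b − a)² = 2·127·2.49² / 8.3² = 22.8600.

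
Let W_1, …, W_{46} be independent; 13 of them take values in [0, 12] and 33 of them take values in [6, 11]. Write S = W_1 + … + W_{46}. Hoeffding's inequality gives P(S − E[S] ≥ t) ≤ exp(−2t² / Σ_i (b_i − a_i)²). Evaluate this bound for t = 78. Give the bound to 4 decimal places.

Σ(b_i − a_i)² = 13·12² + 33·5² = 2697.
Exponent = 2·78² / 2697 = 4.51168.
Bound = exp(−4.51168) = 0.01098.

0.0110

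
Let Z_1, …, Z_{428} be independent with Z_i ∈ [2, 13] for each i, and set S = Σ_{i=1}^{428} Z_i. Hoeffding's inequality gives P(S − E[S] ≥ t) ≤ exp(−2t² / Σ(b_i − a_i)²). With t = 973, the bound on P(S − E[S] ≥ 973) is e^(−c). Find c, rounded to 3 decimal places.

36.562

Σ(b_i − a_i)² = 428·(11)² = 51788.
c = 2t²/51788 = 2·973²/51788 = 36.5617.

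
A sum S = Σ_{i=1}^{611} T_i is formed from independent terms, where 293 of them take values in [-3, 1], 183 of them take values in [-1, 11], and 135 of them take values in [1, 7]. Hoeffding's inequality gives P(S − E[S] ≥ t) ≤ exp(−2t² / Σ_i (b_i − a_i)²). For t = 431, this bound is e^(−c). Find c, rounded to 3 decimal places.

Σ(b_i − a_i)² = 293·4² + 183·12² + 135·6² = 35900.
c = 2t² / 35900 = 2·431² / 35900 = 10.3488.

10.349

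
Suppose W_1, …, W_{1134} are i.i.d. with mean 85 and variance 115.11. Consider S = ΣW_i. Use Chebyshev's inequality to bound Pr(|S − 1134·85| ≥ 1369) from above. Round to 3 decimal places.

0.070

Var(S) = n·Var(W_i) = 1134·115.11 = 130534.74.
Chebyshev: Pr(|S − 1134·85| ≥ 1369) ≤ Var(S)/1369² = 130534.74/1874161 = 0.0696.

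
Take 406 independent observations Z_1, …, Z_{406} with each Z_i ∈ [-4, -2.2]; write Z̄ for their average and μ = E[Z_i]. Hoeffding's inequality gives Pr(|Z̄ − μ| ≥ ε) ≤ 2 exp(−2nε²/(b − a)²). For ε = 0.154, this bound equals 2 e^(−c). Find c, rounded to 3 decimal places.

c = 2nε²/(b − a)² = 2·406·0.154² / 1.8² = 5.9436.

5.944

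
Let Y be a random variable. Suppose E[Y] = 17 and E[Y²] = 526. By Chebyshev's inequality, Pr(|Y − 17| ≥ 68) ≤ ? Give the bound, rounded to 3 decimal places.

0.051

Var(Y) = E[Y²] − (E[Y])² = 526 − 289 = 237.
Chebyshev's inequality: Pr(|Y − μ| ≥ t) ≤ Var(Y)/t² = 237/4624 = 0.0513.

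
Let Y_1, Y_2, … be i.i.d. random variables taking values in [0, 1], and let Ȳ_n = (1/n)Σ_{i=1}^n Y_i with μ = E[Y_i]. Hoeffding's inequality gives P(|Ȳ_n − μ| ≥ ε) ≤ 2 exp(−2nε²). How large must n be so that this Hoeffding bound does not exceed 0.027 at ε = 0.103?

203

Require 2·exp(−2nε²) ≤ 0.027, i.e. 2nε² ≥ ln(2/0.027) = 4.305066.
So n ≥ 4.305066 / (2·0.103²) = 202.897.
The smallest integer n is 203.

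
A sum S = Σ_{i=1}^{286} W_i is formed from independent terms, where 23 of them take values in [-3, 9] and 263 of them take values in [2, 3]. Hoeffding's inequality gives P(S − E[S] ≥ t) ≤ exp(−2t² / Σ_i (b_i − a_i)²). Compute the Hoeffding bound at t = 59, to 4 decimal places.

Σ(b_i − a_i)² = 23·12² + 263·1² = 3575.
Exponent = 2·59² / 3575 = 1.94741.
Bound = exp(−1.94741) = 0.14264.

0.1426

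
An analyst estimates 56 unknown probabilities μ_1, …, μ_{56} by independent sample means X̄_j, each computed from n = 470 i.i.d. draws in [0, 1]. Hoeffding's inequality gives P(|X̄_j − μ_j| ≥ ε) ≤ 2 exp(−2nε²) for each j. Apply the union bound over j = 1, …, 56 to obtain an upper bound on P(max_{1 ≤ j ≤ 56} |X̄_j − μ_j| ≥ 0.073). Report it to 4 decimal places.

0.7477

Per-experiment Hoeffding bound: 2·exp(−2·470·0.073²) = 2·exp(−5.00926) = 0.013352.
Union bound over 56 events: 56·0.013352 = 0.74769.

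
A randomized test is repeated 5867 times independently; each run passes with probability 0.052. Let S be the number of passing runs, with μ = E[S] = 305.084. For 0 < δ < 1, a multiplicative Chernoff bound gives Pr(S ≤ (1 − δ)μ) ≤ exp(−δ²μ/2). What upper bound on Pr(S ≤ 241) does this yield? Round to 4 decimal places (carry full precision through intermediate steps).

Write 241 = (1 − δ)μ, so δ = 1 − 241/305.084 = 0.2100536…
Then the exponent is δ²μ/2 = (μ − 241)²/(2μ) = 6.730538.
Bound = exp(−6.730538) = 0.00119.

0.0012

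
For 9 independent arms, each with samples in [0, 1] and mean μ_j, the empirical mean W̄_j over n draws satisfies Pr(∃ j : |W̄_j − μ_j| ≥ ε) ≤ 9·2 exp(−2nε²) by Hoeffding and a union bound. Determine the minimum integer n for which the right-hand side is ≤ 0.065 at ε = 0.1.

282

Need 2·9·exp(−2nε²) ≤ 0.065, i.e. exp(−2nε²) ≤ 0.065/18.
So 2nε² ≥ ln(18/0.065) = 5.623740.
Hence n ≥ 5.623740/(2·0.1²) = 281.187.
The smallest integer n is 282.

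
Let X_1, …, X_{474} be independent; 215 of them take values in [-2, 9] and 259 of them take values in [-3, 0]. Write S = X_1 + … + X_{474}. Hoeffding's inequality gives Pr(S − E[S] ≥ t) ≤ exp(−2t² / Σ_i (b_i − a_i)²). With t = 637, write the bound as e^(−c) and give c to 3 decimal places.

Σ(b_i − a_i)² = 215·11² + 259·3² = 28346.
c = 2t² / 28346 = 2·637² / 28346 = 28.6297.

28.630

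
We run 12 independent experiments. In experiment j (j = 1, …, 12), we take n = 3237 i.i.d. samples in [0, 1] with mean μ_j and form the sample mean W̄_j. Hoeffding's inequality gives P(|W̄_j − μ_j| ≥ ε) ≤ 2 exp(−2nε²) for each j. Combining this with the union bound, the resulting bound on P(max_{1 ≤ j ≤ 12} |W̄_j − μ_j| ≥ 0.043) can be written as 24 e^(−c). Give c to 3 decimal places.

Union bound over the 12 events: P(max_{1 ≤ j ≤ 12} |W̄_j − μ_j| ≥ 0.043) ≤ 12·2·exp(−2nε²) = 24 exp(−2·3237·0.043²).
So c = 2·3237·0.043² = 11.9704.

11.970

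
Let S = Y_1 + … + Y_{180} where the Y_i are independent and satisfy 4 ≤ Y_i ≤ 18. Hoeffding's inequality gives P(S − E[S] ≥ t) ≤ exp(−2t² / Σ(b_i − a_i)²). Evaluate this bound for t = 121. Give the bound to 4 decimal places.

0.4361

Σ(b_i − a_i)² = 180·(14)² = 35280.
Exponent = 2·121²/35280 = 0.8300.
Bound = exp(−0.8300) = 0.43605.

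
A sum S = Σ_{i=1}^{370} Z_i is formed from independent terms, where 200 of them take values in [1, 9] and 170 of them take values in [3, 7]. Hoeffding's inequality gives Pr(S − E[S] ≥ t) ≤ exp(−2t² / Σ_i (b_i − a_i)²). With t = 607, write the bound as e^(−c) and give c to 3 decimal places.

Σ(b_i − a_i)² = 200·8² + 170·4² = 15520.
c = 2t² / 15520 = 2·607² / 15520 = 47.4805.

47.481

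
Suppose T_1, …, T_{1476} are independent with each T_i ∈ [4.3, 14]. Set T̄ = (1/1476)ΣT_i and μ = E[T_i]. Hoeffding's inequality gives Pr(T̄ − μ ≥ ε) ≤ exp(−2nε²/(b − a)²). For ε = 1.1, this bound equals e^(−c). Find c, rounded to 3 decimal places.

c = 2nε²/(b − a)² = 2·1476·1.1² / 9.7² = 37.9628.

37.963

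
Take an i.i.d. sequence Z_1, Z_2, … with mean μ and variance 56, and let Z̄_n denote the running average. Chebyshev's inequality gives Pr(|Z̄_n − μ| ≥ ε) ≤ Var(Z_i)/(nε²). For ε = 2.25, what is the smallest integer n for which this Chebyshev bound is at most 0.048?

Require 56/(n·2.25²) ≤ 0.048, i.e. n ≥ 56/(0.048·2.25²) = 230.453.
The smallest integer n is 231.

231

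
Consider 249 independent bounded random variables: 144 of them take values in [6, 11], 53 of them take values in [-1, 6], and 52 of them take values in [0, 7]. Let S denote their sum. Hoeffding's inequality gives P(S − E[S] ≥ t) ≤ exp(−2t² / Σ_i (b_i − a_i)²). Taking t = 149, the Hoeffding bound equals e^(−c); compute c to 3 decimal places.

5.077

Σ(b_i − a_i)² = 144·5² + 53·7² + 52·7² = 8745.
c = 2t² / 8745 = 2·149² / 8745 = 5.0774.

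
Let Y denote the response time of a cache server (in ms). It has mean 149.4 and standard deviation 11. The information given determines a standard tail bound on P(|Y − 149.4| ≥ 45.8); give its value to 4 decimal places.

0.0577

Mean and variance are known, so Chebyshev's inequality applies.
Chebyshev: P(|Y − μ| ≥ t) ≤ Var(Y)/t².
Var(Y) = σ² = 11² = 121.
Bound = 121 / 2097.64 = 0.0577.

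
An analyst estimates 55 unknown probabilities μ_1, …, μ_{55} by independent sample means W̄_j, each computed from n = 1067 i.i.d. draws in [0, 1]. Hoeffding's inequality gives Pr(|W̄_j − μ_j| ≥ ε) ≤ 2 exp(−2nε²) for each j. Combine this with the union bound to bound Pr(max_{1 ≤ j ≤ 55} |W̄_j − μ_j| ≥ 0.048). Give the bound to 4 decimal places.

Per-experiment Hoeffding bound: 2·exp(−2·1067·0.048²) = 2·exp(−4.91674) = 0.014646.
Union bound over 55 events: 55·0.014646 = 0.80553.

0.8055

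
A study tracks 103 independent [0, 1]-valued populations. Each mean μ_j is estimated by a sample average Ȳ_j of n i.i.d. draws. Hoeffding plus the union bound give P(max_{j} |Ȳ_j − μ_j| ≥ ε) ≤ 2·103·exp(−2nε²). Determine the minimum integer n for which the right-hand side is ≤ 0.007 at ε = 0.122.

346

Need 2·103·exp(−2nε²) ≤ 0.007, i.e. exp(−2nε²) ≤ 0.007/206.
So 2nε² ≥ ln(206/0.007) = 10.289721.
Hence n ≥ 10.289721/(2·0.122²) = 345.664.
The smallest integer n is 346.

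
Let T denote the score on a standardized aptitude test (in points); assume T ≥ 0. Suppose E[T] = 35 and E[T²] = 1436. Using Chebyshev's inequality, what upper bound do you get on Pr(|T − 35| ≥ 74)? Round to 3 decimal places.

0.039

Var(T) = E[T²] − (E[T])² = 1436 − 1225 = 211.
Chebyshev's inequality: Pr(|T − μ| ≥ t) ≤ Var(T)/t² = 211/5476 = 0.0385.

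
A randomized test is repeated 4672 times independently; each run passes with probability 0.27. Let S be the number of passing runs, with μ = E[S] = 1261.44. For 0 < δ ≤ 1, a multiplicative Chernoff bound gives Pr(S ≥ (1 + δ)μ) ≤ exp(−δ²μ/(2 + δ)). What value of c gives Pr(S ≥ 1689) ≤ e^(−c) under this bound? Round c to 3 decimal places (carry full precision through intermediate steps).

61.959

Write 1689 = (1 + δ)μ, so δ = 1689/1261.44 − 1 = 0.338946…
Then the exponent is δ²μ/(2 + δ) = (1689 − μ)² / (μ·(2 + δ)) = 61.959421.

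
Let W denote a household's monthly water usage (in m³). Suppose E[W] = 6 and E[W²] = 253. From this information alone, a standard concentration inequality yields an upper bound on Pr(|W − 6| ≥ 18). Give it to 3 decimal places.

0.670

The first two moments determine the variance, so Chebyshev's inequality is the sharpest standard bound available.
Var(W) = E[W²] − (E[W])² = 253 − 36 = 217.
Chebyshev's inequality: Pr(|W − μ| ≥ t) ≤ Var(W)/t² = 217/324 = 0.6698.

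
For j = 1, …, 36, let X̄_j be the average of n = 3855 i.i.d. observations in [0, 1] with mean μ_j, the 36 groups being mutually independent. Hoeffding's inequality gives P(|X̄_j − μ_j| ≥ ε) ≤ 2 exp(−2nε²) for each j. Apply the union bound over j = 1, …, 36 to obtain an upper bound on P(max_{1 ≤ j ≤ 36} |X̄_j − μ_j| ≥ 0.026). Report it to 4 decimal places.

Per-experiment Hoeffding bound: 2·exp(−2·3855·0.026²) = 2·exp(−5.21196) = 0.010902.
Union bound over 36 events: 36·0.010902 = 0.39247.

0.3925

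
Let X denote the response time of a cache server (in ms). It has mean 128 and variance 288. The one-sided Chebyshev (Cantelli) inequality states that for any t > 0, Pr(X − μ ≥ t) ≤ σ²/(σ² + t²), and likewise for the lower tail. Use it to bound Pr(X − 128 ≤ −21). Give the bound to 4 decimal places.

0.3951

Here σ² = 288 and t = 21, so σ² + t² = 729.
Cantelli's bound: 288/729 = 0.3951.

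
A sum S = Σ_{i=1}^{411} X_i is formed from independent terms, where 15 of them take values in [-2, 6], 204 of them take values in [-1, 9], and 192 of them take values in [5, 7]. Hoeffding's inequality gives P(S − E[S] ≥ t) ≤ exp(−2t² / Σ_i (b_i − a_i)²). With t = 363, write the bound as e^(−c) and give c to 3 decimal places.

Σ(b_i − a_i)² = 15·8² + 204·10² + 192·2² = 22128.
c = 2t² / 22128 = 2·363² / 22128 = 11.9097.

11.910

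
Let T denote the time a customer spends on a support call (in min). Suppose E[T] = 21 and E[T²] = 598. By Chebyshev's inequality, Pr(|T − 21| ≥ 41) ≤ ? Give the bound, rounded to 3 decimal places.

0.093

Var(T) = E[T²] − (E[T])² = 598 − 441 = 157.
Chebyshev's inequality: Pr(|T − μ| ≥ t) ≤ Var(T)/t² = 157/1681 = 0.0934.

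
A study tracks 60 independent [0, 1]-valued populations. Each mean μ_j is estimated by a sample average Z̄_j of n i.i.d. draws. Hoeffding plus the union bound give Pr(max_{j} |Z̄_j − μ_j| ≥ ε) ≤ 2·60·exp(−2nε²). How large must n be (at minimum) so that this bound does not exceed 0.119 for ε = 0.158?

Need 2·60·exp(−2nε²) ≤ 0.119, i.e. exp(−2nε²) ≤ 0.119/120.
So 2nε² ≥ ln(120/0.119) = 6.916124.
Hence n ≥ 6.916124/(2·0.158²) = 138.522.
The smallest integer n is 139.

139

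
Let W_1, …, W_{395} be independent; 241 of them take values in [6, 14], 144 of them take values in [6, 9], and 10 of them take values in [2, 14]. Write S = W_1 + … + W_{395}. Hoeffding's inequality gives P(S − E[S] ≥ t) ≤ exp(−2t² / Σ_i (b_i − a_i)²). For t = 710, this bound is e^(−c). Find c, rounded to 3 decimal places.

55.518

Σ(b_i − a_i)² = 241·8² + 144·3² + 10·12² = 18160.
c = 2t² / 18160 = 2·710² / 18160 = 55.5176.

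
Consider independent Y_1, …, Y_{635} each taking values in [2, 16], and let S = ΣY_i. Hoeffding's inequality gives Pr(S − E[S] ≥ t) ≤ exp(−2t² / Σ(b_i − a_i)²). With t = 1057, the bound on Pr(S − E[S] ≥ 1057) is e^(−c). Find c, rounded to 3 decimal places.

17.954

Σ(b_i − a_i)² = 635·(14)² = 124460.
c = 2t²/124460 = 2·1057²/124460 = 17.9535.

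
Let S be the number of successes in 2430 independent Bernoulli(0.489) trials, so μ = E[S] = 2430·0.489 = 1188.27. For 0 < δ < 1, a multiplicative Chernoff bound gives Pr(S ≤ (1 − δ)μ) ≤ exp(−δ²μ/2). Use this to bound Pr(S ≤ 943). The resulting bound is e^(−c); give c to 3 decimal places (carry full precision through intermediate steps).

25.313

Write 943 = (1 − δ)μ, so δ = 1 − 943/1188.27 = 0.2064093…
Then the exponent is δ²μ/2 = (μ − 943)²/(2μ) = 25.313007.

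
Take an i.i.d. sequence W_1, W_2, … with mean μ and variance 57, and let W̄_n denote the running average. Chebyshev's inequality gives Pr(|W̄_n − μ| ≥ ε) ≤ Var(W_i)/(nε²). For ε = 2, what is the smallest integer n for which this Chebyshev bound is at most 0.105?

Require 57/(n·2²) ≤ 0.105, i.e. n ≥ 57/(0.105·2²) = 135.714.
The smallest integer n is 136.

136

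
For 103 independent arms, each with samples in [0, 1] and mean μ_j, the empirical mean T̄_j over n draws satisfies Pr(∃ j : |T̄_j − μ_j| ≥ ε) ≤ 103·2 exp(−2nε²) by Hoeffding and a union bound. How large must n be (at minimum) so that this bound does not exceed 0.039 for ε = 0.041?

2550

Need 2·103·exp(−2nε²) ≤ 0.039, i.e. exp(−2nε²) ≤ 0.039/206.
So 2nε² ≥ ln(206/0.039) = 8.572070.
Hence n ≥ 8.572070/(2·0.041²) = 2549.694.
The smallest integer n is 2550.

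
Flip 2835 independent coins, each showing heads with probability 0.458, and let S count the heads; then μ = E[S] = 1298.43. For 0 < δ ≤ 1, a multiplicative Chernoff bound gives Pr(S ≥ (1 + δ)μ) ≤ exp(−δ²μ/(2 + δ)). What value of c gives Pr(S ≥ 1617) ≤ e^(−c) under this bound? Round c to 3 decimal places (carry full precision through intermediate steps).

Write 1617 = (1 + δ)μ, so δ = 1617/1298.43 − 1 = 0.2453502…
Then the exponent is δ²μ/(2 + δ) = (1617 − μ)² / (μ·(2 + δ)) = 34.810249.

34.810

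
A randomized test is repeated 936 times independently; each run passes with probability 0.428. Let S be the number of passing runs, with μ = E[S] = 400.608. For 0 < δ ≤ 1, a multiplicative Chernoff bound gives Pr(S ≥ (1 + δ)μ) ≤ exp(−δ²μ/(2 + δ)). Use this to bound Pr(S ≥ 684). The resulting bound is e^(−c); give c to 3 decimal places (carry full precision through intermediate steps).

Write 684 = (1 + δ)μ, so δ = 684/400.608 − 1 = 0.7074047…
Then the exponent is δ²μ/(2 + δ) = (684 − μ)² / (μ·(2 + δ)) = 74.046131.

74.046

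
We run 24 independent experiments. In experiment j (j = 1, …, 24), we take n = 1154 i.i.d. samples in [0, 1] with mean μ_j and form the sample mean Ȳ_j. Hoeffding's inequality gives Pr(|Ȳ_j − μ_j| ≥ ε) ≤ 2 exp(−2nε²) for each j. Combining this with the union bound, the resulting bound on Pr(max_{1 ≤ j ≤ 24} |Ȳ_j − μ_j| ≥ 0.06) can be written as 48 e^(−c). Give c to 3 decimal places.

8.309

Union bound over the 24 events: Pr(max_{1 ≤ j ≤ 24} |Ȳ_j − μ_j| ≥ 0.06) ≤ 24·2·exp(−2nε²) = 48 exp(−2·1154·0.06²).
So c = 2·1154·0.06² = 8.3088.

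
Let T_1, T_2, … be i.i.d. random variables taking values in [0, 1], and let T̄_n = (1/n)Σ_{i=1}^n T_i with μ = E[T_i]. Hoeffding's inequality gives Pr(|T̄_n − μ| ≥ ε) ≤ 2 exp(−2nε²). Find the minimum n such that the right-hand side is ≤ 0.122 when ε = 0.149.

63

Require 2·exp(−2nε²) ≤ 0.122, i.e. 2nε² ≥ ln(2/0.122) = 2.796881.
So n ≥ 2.796881 / (2·0.149²) = 62.990.
The smallest integer n is 63.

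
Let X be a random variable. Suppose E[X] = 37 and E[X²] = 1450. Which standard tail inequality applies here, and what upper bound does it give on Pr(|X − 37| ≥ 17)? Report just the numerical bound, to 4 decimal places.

The first two moments determine the variance, so Chebyshev's inequality is the sharpest standard bound available.
Var(X) = E[X²] − (E[X])² = 1450 − 1369 = 81.
Chebyshev's inequality: Pr(|X − μ| ≥ t) ≤ Var(X)/t² = 81/289 = 0.2803.

0.2803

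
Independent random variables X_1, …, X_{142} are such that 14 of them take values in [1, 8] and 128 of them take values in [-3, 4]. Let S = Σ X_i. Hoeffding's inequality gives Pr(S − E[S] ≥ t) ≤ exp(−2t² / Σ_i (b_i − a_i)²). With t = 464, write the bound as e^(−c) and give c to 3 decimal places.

Σ(b_i − a_i)² = 14·7² + 128·7² = 6958.
c = 2t² / 6958 = 2·464² / 6958 = 61.8844.

61.884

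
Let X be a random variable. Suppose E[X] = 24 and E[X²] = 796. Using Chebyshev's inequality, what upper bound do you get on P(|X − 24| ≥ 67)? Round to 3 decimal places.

0.049

Var(X) = E[X²] − (E[X])² = 796 − 576 = 220.
Chebyshev's inequality: P(|X − μ| ≥ t) ≤ Var(X)/t² = 220/4489 = 0.0490.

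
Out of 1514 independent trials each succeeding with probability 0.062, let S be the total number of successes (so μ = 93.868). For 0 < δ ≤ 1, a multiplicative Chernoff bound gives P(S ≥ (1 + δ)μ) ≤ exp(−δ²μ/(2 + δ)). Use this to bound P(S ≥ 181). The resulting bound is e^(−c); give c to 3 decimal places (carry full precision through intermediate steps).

Write 181 = (1 + δ)μ, so δ = 181/93.868 − 1 = 0.9282397…
Then the exponent is δ²μ/(2 + δ) = (181 − μ)² / (μ·(2 + δ)) = 27.620478.

27.620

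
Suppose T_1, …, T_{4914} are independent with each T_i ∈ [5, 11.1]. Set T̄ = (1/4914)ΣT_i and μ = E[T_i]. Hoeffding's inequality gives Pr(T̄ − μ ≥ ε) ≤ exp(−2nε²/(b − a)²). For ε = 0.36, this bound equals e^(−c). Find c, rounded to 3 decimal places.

34.230

c = 2nε²/(b − a)² = 2·4914·0.36² / 6.1² = 34.2303.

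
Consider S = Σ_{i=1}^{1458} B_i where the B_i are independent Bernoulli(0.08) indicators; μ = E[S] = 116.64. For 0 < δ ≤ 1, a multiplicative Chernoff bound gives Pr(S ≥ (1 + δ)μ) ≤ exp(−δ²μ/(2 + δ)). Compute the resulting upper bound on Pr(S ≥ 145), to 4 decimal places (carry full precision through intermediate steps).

Write 145 = (1 + δ)μ, so δ = 145/116.64 − 1 = 0.2431413…
Then the exponent is δ²μ/(2 + δ) = (145 − μ)² / (μ·(2 + δ)) = 3.074031.
Bound = exp(−3.074031) = 0.04623.

0.0462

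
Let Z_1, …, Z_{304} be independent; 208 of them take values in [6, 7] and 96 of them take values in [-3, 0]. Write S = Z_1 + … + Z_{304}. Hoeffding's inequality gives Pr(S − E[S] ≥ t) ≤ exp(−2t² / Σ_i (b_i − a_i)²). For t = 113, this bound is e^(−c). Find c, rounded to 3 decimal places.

Σ(b_i − a_i)² = 208·1² + 96·3² = 1072.
c = 2t² / 1072 = 2·113² / 1072 = 23.8228.

23.823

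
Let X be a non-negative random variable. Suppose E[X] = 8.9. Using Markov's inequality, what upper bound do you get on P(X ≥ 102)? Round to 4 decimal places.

0.0873

Markov's inequality: for a non-negative random variable, P(X ≥ a) ≤ E[X]/a.
Here E[X] = 8.9 and a = 102, so the bound is 8.9/102 = 0.0873.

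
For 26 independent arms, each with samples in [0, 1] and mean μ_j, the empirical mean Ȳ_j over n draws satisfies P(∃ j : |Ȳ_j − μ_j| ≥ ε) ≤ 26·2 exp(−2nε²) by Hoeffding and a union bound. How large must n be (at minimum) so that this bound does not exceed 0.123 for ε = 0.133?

Need 2·26·exp(−2nε²) ≤ 0.123, i.e. exp(−2nε²) ≤ 0.123/52.
So 2nε² ≥ ln(52/0.123) = 6.046815.
Hence n ≥ 6.046815/(2·0.133²) = 170.920.
The smallest integer n is 171.

171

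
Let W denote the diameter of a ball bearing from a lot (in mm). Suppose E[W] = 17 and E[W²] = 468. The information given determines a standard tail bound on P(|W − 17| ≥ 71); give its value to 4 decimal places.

0.0355

The first two moments determine the variance, so Chebyshev's inequality is the sharpest standard bound available.
Var(W) = E[W²] − (E[W])² = 468 − 289 = 179.
Chebyshev's inequality: P(|W − μ| ≥ t) ≤ Var(W)/t² = 179/5041 = 0.0355.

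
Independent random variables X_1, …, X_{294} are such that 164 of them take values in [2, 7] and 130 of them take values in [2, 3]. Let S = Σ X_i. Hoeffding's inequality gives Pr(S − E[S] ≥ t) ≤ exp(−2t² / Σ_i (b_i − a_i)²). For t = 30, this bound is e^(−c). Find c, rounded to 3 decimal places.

0.426

Σ(b_i − a_i)² = 164·5² + 130·1² = 4230.
c = 2t² / 4230 = 2·30² / 4230 = 0.4255.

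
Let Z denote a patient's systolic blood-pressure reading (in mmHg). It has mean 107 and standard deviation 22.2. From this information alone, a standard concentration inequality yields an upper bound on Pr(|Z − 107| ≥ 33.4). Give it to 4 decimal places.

Mean and variance are known, so Chebyshev's inequality applies.
Chebyshev: Pr(|Z − μ| ≥ t) ≤ Var(Z)/t².
Var(Z) = σ² = 22.2² = 492.84.
Bound = 492.84 / 1115.56 = 0.4418.

0.4418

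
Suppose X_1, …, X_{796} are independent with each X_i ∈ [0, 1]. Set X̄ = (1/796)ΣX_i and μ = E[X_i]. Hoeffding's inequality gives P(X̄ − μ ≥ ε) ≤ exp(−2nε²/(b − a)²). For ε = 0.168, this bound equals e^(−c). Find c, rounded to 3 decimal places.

c = 2nε²/(b − a)² = 2·796·0.168² / 1² = 44.9326.

44.933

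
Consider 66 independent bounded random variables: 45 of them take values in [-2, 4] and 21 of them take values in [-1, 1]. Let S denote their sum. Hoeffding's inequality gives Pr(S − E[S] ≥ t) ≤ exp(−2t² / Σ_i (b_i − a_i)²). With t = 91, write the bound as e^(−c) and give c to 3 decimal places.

9.719

Σ(b_i − a_i)² = 45·6² + 21·2² = 1704.
c = 2t² / 1704 = 2·91² / 1704 = 9.7195.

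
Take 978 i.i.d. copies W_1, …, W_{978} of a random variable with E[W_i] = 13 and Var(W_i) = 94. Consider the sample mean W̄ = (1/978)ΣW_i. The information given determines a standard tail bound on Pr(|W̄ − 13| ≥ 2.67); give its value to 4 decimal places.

0.0135

With mean and variance of each term known, Chebyshev's inequality bounds the deviation of the sum (or sample mean).
Var(W̄) = Var(W_i)/n = 94/978 = 0.096115.
Chebyshev: Pr(|W̄ − 13| ≥ 2.67) ≤ Var(W̄)/(2.67)² = 94/(978·2.67²) = 0.0135.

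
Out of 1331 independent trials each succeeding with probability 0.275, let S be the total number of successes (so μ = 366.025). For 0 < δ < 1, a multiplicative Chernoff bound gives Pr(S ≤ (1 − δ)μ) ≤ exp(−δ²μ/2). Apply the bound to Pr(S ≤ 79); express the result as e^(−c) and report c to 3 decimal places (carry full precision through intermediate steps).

112.538

Write 79 = (1 − δ)μ, so δ = 1 − 79/366.025 = 0.7841677…
Then the exponent is δ²μ/2 = (μ − 79)²/(2μ) = 112.537874.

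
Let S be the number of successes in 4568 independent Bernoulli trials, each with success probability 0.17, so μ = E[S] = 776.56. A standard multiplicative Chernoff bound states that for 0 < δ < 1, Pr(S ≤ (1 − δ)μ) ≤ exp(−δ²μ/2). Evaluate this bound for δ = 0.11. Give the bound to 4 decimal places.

0.0091

Exponent = δ²μ/2 = 0.11²·776.56/2 = 4.6982.
Bound = exp(−4.6982) = 0.00911.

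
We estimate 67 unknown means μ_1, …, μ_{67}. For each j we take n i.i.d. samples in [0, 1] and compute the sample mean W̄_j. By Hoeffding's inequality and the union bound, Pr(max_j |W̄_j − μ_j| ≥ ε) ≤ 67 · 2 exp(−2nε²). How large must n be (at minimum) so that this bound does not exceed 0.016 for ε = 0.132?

260

Need 2·67·exp(−2nε²) ≤ 0.016, i.e. exp(−2nε²) ≤ 0.016/134.
So 2nε² ≥ ln(134/0.016) = 9.033006.
Hence n ≥ 9.033006/(2·0.132²) = 259.212.
The smallest integer n is 260.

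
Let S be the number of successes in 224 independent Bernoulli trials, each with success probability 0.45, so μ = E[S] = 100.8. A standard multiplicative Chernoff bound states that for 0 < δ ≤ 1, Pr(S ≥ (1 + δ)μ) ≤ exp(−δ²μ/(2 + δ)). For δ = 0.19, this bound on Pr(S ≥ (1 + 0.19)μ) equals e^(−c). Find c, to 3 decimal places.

c = δ²μ/(2 + δ) = 0.19²·100.8/(2 + 0.19) = 1.6616.

1.662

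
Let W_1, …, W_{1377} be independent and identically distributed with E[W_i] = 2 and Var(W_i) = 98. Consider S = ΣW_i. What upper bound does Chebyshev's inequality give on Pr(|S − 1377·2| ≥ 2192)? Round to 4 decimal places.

0.0281

Var(S) = n·Var(W_i) = 1377·98 = 134946.
Chebyshev: Pr(|S − 1377·2| ≥ 2192) ≤ Var(S)/2192² = 134946/4804864 = 0.0281.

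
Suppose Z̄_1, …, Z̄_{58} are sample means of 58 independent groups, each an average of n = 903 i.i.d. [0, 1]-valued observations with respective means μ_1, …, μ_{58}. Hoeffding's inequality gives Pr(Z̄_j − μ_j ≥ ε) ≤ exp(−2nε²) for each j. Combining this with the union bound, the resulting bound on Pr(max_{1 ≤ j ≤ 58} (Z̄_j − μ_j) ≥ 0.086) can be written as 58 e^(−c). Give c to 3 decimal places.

Union bound over the 58 events: Pr(max_{1 ≤ j ≤ 58} (Z̄_j − μ_j) ≥ 0.086) ≤ 58·exp(−2nε²) = 58 exp(−2·903·0.086²).
So c = 2·903·0.086² = 13.3572.

13.357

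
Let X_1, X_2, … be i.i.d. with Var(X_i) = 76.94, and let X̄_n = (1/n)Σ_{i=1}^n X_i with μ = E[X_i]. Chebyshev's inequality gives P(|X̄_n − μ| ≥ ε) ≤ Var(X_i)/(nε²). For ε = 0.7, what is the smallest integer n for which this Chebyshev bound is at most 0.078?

2014

Require 76.94/(n·0.7²) ≤ 0.078, i.e. n ≥ 76.94/(0.078·0.7²) = 2013.082.
The smallest integer n is 2014.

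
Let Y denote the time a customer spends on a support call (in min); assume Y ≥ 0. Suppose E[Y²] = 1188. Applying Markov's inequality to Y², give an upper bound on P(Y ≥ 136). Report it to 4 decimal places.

Since Y ≥ 0, the event {Y ≥ 136} is the same as {Y² ≥ 18496}.
Markov's inequality applied to Y² gives P(Y² ≥ 18496) ≤ E[Y²]/18496 = 1188/18496 = 0.0642.

0.0642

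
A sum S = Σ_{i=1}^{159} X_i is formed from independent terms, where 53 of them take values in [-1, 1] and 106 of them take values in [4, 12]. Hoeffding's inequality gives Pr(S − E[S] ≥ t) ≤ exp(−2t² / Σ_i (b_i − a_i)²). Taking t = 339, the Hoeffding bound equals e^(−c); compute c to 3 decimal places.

Σ(b_i − a_i)² = 53·2² + 106·8² = 6996.
c = 2t² / 6996 = 2·339² / 6996 = 32.8533.

32.853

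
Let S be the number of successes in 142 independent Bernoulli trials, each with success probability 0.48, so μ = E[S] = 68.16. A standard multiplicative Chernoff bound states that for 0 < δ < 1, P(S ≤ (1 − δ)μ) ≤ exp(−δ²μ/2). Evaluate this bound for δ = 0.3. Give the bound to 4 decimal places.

0.0466

Exponent = δ²μ/2 = 0.3²·68.16/2 = 3.0672.
Bound = exp(−3.0672) = 0.04655.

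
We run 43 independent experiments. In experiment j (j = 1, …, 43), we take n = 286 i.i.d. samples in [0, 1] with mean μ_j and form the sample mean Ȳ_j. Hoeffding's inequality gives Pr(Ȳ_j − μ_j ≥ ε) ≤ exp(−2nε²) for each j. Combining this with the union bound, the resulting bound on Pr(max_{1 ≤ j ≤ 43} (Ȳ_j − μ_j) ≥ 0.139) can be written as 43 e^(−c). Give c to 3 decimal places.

Union bound over the 43 events: Pr(max_{1 ≤ j ≤ 43} (Ȳ_j − μ_j) ≥ 0.139) ≤ 43·exp(−2nε²) = 43 exp(−2·286·0.139²).
So c = 2·286·0.139² = 11.0516.

11.052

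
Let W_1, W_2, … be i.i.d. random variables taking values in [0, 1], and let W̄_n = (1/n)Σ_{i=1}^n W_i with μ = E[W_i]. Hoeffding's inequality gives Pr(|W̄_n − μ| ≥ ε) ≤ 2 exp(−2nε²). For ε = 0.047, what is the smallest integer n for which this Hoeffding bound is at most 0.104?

Require 2·exp(−2nε²) ≤ 0.104, i.e. 2nε² ≥ ln(2/0.104) = 2.956512.
So n ≥ 2.956512 / (2·0.047²) = 669.197.
The smallest integer n is 670.

670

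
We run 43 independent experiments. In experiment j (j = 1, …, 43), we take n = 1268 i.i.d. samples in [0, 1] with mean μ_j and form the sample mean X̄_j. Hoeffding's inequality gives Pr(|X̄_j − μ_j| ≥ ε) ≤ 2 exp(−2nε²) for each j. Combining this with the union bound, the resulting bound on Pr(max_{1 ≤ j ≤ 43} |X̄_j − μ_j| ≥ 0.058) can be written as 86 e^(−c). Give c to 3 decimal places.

8.531

Union bound over the 43 events: Pr(max_{1 ≤ j ≤ 43} |X̄_j − μ_j| ≥ 0.058) ≤ 43·2·exp(−2nε²) = 86 exp(−2·1268·0.058²).
So c = 2·1268·0.058² = 8.5311.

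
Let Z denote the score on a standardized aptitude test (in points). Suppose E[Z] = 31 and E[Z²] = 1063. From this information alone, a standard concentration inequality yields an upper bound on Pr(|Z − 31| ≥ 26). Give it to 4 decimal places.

The first two moments determine the variance, so Chebyshev's inequality is the sharpest standard bound available.
Var(Z) = E[Z²] − (E[Z])² = 1063 − 961 = 102.
Chebyshev's inequality: Pr(|Z − μ| ≥ t) ≤ Var(Z)/t² = 102/676 = 0.1509.

0.1509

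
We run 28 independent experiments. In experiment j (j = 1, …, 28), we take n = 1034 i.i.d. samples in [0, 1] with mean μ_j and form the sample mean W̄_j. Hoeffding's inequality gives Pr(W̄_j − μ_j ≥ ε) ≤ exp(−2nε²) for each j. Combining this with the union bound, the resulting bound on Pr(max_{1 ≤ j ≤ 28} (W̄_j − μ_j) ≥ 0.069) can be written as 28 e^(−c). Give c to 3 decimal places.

9.846

Union bound over the 28 events: Pr(max_{1 ≤ j ≤ 28} (W̄_j − μ_j) ≥ 0.069) ≤ 28·exp(−2nε²) = 28 exp(−2·1034·0.069²).
So c = 2·1034·0.069² = 9.8457.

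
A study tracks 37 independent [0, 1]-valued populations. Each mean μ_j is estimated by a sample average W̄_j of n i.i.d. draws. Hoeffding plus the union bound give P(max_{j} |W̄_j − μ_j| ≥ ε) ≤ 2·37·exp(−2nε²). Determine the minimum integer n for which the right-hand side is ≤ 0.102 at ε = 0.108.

Need 2·37·exp(−2nε²) ≤ 0.102, i.e. exp(−2nε²) ≤ 0.102/74.
So 2nε² ≥ ln(74/0.102) = 6.586848.
Hence n ≥ 6.586848/(2·0.108²) = 282.358.
The smallest integer n is 283.

283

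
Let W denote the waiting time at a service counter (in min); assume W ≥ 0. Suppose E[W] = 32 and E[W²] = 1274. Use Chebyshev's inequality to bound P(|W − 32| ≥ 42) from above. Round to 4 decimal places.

Var(W) = E[W²] − (E[W])² = 1274 − 1024 = 250.
Chebyshev's inequality: P(|W − μ| ≥ t) ≤ Var(W)/t² = 250/1764 = 0.1417.

0.1417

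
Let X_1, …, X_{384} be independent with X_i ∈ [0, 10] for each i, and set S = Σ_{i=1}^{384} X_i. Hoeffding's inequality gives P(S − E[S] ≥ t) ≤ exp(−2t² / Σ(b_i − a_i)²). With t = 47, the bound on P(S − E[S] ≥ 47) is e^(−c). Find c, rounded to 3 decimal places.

0.115

Σ(b_i − a_i)² = 384·(10)² = 38400.
c = 2t²/38400 = 2·47²/38400 = 0.1151.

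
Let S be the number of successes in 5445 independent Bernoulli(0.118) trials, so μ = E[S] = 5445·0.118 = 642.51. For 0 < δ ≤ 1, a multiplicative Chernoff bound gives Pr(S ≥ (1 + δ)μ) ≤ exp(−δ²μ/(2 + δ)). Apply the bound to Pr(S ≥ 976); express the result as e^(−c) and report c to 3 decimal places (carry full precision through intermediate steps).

Write 976 = (1 + δ)μ, so δ = 976/642.51 − 1 = 0.5190425…
Then the exponent is δ²μ/(2 + δ) = (976 − μ)² / (μ·(2 + δ)) = 68.714793.

68.715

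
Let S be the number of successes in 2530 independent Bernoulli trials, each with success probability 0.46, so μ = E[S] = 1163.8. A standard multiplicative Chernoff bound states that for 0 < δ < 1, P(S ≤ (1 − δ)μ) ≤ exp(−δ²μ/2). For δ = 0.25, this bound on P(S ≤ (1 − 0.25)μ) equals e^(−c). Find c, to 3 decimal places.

c = δ²μ/2 = 0.25²·1163.8/2 = 36.3687.

36.369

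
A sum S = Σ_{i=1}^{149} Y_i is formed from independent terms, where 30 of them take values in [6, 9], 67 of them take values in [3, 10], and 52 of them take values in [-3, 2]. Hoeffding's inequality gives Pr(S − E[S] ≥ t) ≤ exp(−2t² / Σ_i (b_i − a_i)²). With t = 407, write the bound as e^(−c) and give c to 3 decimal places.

68.267

Σ(b_i − a_i)² = 30·3² + 67·7² + 52·5² = 4853.
c = 2t² / 4853 = 2·407² / 4853 = 68.2666.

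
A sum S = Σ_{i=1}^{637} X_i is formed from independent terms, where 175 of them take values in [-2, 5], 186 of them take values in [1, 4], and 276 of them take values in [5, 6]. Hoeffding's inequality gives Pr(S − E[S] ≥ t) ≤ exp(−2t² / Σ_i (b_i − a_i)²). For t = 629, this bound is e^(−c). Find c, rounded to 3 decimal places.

Σ(b_i − a_i)² = 175·7² + 186·3² + 276·1² = 10525.
c = 2t² / 10525 = 2·629² / 10525 = 75.1812.

75.181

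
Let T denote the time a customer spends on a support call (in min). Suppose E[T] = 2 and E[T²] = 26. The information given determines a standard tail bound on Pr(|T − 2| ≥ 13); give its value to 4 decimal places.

0.1302

The first two moments determine the variance, so Chebyshev's inequality is the sharpest standard bound available.
Var(T) = E[T²] − (E[T])² = 26 − 4 = 22.
Chebyshev's inequality: Pr(|T − μ| ≥ t) ≤ Var(T)/t² = 22/169 = 0.1302.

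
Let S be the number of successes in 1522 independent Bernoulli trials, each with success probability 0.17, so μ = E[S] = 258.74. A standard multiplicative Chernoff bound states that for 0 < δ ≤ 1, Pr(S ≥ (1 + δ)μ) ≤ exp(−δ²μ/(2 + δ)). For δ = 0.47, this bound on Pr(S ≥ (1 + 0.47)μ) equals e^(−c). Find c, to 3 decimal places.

23.140

c = δ²μ/(2 + δ) = 0.47²·258.74/(2 + 0.47) = 23.1399.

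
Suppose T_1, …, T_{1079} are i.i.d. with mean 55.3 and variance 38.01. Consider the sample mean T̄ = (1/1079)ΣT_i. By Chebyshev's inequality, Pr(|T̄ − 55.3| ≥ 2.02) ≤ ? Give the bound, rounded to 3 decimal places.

Var(T̄) = Var(T_i)/n = 38.01/1079 = 0.035227.
Chebyshev: Pr(|T̄ − 55.3| ≥ 2.02) ≤ Var(T̄)/(2.02)² = 38.01/(1079·2.02²) = 0.0086.

0.009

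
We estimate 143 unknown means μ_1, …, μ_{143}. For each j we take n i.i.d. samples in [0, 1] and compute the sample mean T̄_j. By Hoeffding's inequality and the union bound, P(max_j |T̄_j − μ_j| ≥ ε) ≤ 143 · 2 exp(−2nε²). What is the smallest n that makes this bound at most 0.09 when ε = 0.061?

Need 2·143·exp(−2nε²) ≤ 0.09, i.e. exp(−2nε²) ≤ 0.09/286.
So 2nε² ≥ ln(286/0.09) = 8.063937.
Hence n ≥ 8.063937/(2·0.061²) = 1083.571.
The smallest integer n is 1084.

1084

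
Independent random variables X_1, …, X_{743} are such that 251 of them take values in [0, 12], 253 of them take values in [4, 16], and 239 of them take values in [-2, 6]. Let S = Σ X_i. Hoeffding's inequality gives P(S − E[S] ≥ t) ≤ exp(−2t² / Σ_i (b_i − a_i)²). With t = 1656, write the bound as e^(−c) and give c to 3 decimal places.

62.417

Σ(b_i − a_i)² = 251·12² + 253·12² + 239·8² = 87872.
c = 2t² / 87872 = 2·1656² / 87872 = 62.4166.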